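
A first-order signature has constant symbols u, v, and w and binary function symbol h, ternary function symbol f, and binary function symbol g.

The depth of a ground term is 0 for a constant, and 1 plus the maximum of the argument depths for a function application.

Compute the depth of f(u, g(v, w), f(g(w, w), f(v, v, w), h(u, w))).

depth(g(v, w)) = 1 + max(0, 0) = 1
depth(g(w, w)) = 1 + max(0, 0) = 1
depth(f(v, v, w)) = 1 + max(0, 0, 0) = 1
depth(h(u, w)) = 1 + max(0, 0) = 1
depth(f(g(w, w), f(v, v, w), h(u, w))) = 1 + max(1, 1, 1) = 2
depth(f(u, g(v, w), f(g(w, w), f(v, v, w), h(u, w)))) = 1 + max(0, 1, 2) = 3

3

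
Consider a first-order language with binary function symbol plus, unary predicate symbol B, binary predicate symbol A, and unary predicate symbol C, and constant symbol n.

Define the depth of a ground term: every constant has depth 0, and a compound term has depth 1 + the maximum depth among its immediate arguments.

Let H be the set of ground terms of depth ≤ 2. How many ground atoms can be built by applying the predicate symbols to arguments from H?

35

First count ground terms of depth ≤ 2.
If N_k denotes the number of depth-≤k ground terms, the 1 constant gives N_0 = 1, and each function symbol of arity r contributes N_{k-1}^r new terms at level k: N_k = 1 + N_{k-1}^2.
N_0 = 1
N_1 = 1 + 1^2 = 2
N_2 = 1 + 2^2 = 5
So |H| = 5.
Each predicate of arity r yields |H|^r ground atoms (one per choice of an r-tuple from H):
  B: 5;  A: 5^2 = 25;  C: 5
Total ground atoms: 5 + 25 + 5 = 35.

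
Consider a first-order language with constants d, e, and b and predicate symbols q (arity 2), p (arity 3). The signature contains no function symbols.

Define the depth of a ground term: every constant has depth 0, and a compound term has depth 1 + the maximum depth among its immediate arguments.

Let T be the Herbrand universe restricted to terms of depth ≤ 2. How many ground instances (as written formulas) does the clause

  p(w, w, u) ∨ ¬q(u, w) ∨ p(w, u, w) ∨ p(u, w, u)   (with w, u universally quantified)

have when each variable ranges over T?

Ground terms of depth ≤ 2:
  With no function symbols every ground term is a constant, so there are exactly 3 ground terms at every depth bound.
  N_0 = 3
  N_1 = 3
  N_2 = 3
So there are 3 ground terms available for substitution.
The clause has 2 distinct variables (w, u), each appearing in the body. In the free term algebra distinct substitutions yield syntactically distinct ground instances.
Number of ground instances = 3^2 = 9.

9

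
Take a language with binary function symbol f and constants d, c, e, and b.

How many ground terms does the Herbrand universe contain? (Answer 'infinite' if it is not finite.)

The signature has at least one function symbol (f, arity 2) and at least one constant (d).
Iterating f gives infinitely many distinct ground terms: d, f(d, d), f(f(d, d), f(d, d)), ...
So the Herbrand universe is infinite.

infinite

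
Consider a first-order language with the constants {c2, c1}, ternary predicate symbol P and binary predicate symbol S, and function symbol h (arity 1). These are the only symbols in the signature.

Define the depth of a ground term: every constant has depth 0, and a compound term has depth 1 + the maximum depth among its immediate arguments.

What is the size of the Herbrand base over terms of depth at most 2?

First count ground terms of depth ≤ 2.
Let N_k count ground terms of depth at most k. Each non-constant term of depth ≤ k is some function symbol applied to depth-≤(k−1) arguments, giving N_k = 2 + N_{k-1}.
N_0 = 2
N_1 = 2 + 2 = 4
N_2 = 2 + 4 = 6
Explicitly: c2, c1, h(c2), h(c1), h(h(c2)), h(h(c1)).
So |H| = 6.
Ground atoms are formed by filling each argument slot of a predicate with a term from H, so an r-ary predicate gives |H|^r atoms:
  P: 6^3 = 216;  S: 6^2 = 36
Total ground atoms: 216 + 36 = 252.

252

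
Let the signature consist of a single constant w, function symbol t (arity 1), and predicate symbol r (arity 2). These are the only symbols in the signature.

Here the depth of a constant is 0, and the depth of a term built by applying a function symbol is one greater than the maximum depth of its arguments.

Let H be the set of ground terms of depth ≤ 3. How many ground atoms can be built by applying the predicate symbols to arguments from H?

First count ground terms of depth ≤ 3.
Write N_k for the number of ground terms of depth ≤ k. A term of depth ≤ k is either a constant or a function symbol applied to arguments of depth ≤ k−1, so N_k = 1 + N_{k-1}.
N_0 = 1
N_1 = 1 + 1 = 2
N_2 = 1 + 2 = 3
N_3 = 1 + 3 = 4
Explicitly: w, t(w), t(t(w)), t(t(t(w))).
So |H| = 4.
Ground atoms are formed by filling each argument slot of a predicate with a term from H, so an r-ary predicate gives |H|^r atoms:
  r: 4^2 = 16
Total ground atoms: 16.

16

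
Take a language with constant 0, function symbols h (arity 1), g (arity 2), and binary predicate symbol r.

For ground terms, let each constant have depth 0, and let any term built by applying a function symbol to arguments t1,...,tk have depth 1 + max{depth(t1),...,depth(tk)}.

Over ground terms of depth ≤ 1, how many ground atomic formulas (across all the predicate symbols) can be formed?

9

First count ground terms of depth ≤ 1.
Let N_k = |{terms of depth ≤ k}|. Then N_0 = 1 and N_k = 1 + N_{k-1} + N_{k-1}^2 for k ≥ 1 (one summand per function symbol, arity giving the exponent).
N_0 = 1
N_1 = 1 + 1 + 1^2 = 3
So |H| = 3.
Each predicate of arity r yields |H|^r ground atoms (one per choice of an r-tuple from H):
  r: 3^2 = 9
Total ground atoms: 9.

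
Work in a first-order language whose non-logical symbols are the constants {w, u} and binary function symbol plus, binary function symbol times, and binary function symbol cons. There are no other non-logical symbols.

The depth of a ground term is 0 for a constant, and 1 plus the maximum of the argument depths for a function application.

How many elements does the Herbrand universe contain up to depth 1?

Write N_k for the number of ground terms of depth ≤ k. A term of depth ≤ k is either a constant or a function symbol applied to arguments of depth ≤ k−1, so N_k = 2 + N_{k-1}^2 + N_{k-1}^2 + N_{k-1}^2.
N_0 = 2
N_1 = 2 + 2^2 + 2^2 + 2^2 = 14

14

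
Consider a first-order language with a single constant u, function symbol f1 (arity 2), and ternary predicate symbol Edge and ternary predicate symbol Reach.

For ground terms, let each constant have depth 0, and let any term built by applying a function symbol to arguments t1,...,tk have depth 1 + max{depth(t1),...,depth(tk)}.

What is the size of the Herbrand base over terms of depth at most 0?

2

First count ground terms of depth ≤ 0.
Count level by level. With function symbols f1/2, the terms of depth ≤ k are the 1 constant together with each function applied to depth-≤(k−1) tuples, so N_k = 1 + N_{k-1}^2.
N_0 = 1
So |H| = 1.
For each predicate symbol, the number of ground atoms is |H| raised to its arity; summing:
  Edge: 1^3 = 1;  Reach: 1^3 = 1
Total ground atoms: 1 + 1 = 2.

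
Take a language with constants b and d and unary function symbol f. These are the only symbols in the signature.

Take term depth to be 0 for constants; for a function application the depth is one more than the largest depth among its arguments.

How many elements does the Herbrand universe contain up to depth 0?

2

Let N_k count ground terms of depth at most k. Each non-constant term of depth ≤ k is some function symbol applied to depth-≤(k−1) arguments, giving N_k = 2 + N_{k-1}.
N_0 = 2
Explicitly: b, d.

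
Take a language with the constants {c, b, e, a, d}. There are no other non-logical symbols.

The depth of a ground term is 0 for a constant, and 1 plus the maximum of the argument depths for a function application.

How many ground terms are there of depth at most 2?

5

With no function symbols every ground term is a constant, so there are exactly 5 ground terms at every depth bound.
N_0 = 5
N_1 = 5
N_2 = 5
Explicitly: c, b, e, a, d.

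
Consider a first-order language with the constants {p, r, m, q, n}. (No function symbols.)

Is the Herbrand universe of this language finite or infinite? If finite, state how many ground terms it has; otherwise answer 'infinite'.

There are no function symbols, so every ground term is one of the 5 constants.
The Herbrand universe is {p, r, m, q, n}, which is finite with 5 elements.

5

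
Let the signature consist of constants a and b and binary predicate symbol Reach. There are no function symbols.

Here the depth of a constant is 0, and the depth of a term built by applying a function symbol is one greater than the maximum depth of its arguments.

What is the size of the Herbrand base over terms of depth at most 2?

First count ground terms of depth ≤ 2.
With no function symbols every ground term is a constant, so there are exactly 2 ground terms at every depth bound.
N_0 = 2
N_1 = 2
N_2 = 2
So |H| = 2.
Each predicate of arity r yields |H|^r ground atoms (one per choice of an r-tuple from H):
  Reach: 2^2 = 4
Total ground atoms: 4.

4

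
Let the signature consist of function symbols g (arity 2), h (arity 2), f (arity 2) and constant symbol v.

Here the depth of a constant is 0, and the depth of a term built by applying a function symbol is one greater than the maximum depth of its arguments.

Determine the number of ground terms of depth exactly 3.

7155

Write N_k for the number of ground terms of depth ≤ k. A term of depth ≤ k is either a constant or a function symbol applied to arguments of depth ≤ k−1, so N_k = 1 + N_{k-1}^2 + N_{k-1}^2 + N_{k-1}^2.
N_0 = 1
N_1 = 1 + 1^2 + 1^2 + 1^2 = 4
N_2 = 1 + 4^2 + 4^2 + 4^2 = 49
N_3 = 1 + 49^2 + 49^2 + 49^2 = 7204
Terms of depth exactly 3: N_3 − N_2 = 7204 − 49 = 7155.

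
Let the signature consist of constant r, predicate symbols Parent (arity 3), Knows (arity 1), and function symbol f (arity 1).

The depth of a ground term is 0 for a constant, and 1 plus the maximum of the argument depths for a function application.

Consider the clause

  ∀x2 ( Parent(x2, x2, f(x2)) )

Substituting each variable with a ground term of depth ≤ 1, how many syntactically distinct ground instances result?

Ground terms of depth ≤ 1:
  Count level by level. With function symbols f/1, the terms of depth ≤ k are the 1 constant together with each function applied to depth-≤(k−1) tuples, so N_k = 1 + N_{k-1}.
  N_0 = 1
  N_1 = 1 + 1 = 2
So there are 2 ground terms available for substitution.
The body mentions the single quantified variable x2; since ground terms form a free algebra, no two substitutions collapse to the same formula.
Number of ground instances = 2.

2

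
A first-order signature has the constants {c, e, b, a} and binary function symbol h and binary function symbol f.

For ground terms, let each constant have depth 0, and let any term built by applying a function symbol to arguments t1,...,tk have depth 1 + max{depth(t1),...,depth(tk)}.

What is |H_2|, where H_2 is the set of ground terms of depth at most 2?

2596

Write N_k for the number of ground terms of depth ≤ k. A term of depth ≤ k is either a constant or a function symbol applied to arguments of depth ≤ k−1, so N_k = 4 + N_{k-1}^2 + N_{k-1}^2.
N_0 = 4
N_1 = 4 + 4^2 + 4^2 = 36
N_2 = 4 + 36^2 + 36^2 = 2596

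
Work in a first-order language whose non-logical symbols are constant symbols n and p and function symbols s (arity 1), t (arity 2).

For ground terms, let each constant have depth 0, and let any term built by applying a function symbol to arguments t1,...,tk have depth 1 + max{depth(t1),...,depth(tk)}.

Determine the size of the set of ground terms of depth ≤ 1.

Write N_k for the number of ground terms of depth ≤ k. A term of depth ≤ k is either a constant or a function symbol applied to arguments of depth ≤ k−1, so N_k = 2 + N_{k-1} + N_{k-1}^2.
N_0 = 2
N_1 = 2 + 2 + 2^2 = 8

8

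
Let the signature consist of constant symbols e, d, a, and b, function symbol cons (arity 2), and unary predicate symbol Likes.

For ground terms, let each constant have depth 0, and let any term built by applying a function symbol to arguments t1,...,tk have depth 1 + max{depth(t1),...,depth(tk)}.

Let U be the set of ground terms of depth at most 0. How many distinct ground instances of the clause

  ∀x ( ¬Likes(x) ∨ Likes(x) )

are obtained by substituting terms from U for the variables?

Ground terms of depth ≤ 0:
  Let N_k = |{terms of depth ≤ k}|. Then N_0 = 4 and N_k = 4 + N_{k-1}^2 for k ≥ 1 (one summand per function symbol, arity giving the exponent).
  N_0 = 4
So there are 4 ground terms available for substitution.
There is 1 variable to instantiate (x),  occurring in at least one literal, so different choices give different ground instances.
Number of ground instances = 4.

4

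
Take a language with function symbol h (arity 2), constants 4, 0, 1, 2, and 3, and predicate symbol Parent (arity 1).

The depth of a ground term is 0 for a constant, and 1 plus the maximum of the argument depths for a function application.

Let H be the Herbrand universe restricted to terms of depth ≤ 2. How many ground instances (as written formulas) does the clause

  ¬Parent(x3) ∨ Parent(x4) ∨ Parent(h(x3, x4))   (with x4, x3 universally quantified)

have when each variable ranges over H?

819025

Ground terms of depth ≤ 2:
  Let N_k count ground terms of depth at most k. Each non-constant term of depth ≤ k is some function symbol applied to depth-≤(k−1) arguments, giving N_k = 5 + N_{k-1}^2.
  N_0 = 5
  N_1 = 5 + 5^2 = 30
  N_2 = 5 + 30^2 = 905
So there are 905 ground terms available for substitution.
Each of x4, x3 ranges independently over the available ground terms, and distinct assignments produce distinct instances.
Number of ground instances = 905^2 = 819025.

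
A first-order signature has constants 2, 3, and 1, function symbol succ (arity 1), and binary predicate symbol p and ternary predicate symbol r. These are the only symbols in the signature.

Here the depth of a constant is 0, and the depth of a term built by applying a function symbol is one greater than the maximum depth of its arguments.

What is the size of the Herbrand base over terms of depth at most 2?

810

First count ground terms of depth ≤ 2.
If N_k denotes the number of depth-≤k ground terms, the 3 constants give N_0 = 3, and each function symbol of arity r contributes N_{k-1}^r new terms at level k: N_k = 3 + N_{k-1}.
N_0 = 3
N_1 = 3 + 3 = 6
N_2 = 3 + 6 = 9
So |H| = 9.
Each predicate of arity r yields |H|^r ground atoms (one per choice of an r-tuple from H):
  p: 9^2 = 81;  r: 9^3 = 729
Total ground atoms: 81 + 729 = 810.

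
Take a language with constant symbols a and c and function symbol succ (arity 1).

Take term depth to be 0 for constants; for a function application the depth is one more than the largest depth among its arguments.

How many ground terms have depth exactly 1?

If N_k denotes the number of depth-≤k ground terms, the 2 constants give N_0 = 2, and each function symbol of arity r contributes N_{k-1}^r new terms at level k: N_k = 2 + N_{k-1}.
N_0 = 2
N_1 = 2 + 2 = 4
Terms of depth exactly 1: N_1 − N_0 = 4 − 2 = 2.

2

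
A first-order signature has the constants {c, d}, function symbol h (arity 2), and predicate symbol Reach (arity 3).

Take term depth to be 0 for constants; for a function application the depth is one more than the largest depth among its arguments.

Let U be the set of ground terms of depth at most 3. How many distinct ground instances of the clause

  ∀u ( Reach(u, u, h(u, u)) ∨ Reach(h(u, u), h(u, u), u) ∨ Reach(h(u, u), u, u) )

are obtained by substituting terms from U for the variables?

1446

Ground terms of depth ≤ 3:
  Count level by level. With function symbols h/2, the terms of depth ≤ k are the 2 constants together with each function applied to depth-≤(k−1) tuples, so N_k = 2 + N_{k-1}^2.
  N_0 = 2
  N_1 = 2 + 2^2 = 6
  N_2 = 2 + 6^2 = 38
  N_3 = 2 + 38^2 = 1446
So there are 1446 ground terms available for substitution.
The variable u ranges independently over the available ground terms, and distinct assignments produce distinct instances.
Number of ground instances = 1446.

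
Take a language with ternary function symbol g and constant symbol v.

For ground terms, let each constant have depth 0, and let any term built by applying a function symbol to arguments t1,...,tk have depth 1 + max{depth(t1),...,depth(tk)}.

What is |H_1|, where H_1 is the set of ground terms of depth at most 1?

Write N_k for the number of ground terms of depth ≤ k. A term of depth ≤ k is either a constant or a function symbol applied to arguments of depth ≤ k−1, so N_k = 1 + N_{k-1}^3.
N_0 = 1
N_1 = 1 + 1^3 = 2
Explicitly: v, g(v, v, v).

2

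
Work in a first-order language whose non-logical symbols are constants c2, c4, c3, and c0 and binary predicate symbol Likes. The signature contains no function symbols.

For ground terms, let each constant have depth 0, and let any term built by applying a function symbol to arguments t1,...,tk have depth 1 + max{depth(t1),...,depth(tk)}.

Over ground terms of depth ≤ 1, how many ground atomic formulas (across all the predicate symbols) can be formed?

First count ground terms of depth ≤ 1.
With no function symbols every ground term is a constant, so there are exactly 4 ground terms at every depth bound.
N_0 = 4
N_1 = 4
So |H| = 4.
Each predicate of arity r yields |H|^r ground atoms (one per choice of an r-tuple from H):
  Likes: 4^2 = 16
Total ground atoms: 16.

16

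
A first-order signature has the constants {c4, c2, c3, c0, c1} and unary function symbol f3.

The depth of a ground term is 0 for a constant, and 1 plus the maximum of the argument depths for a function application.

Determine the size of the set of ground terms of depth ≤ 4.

Let N_k = |{terms of depth ≤ k}|. Then N_0 = 5 and N_k = 5 + N_{k-1} for k ≥ 1 (one summand per function symbol, arity giving the exponent).
N_0 = 5
N_1 = 5 + 5 = 10
N_2 = 5 + 10 = 15
N_3 = 5 + 15 = 20
N_4 = 5 + 20 = 25

25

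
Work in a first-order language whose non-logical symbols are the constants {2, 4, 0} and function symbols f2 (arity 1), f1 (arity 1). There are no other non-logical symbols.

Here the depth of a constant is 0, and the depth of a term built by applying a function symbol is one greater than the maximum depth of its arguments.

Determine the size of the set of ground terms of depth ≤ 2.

21

Count level by level. With function symbols f2/1, f1/1, the terms of depth ≤ k are the 3 constants together with each function applied to depth-≤(k−1) tuples, so N_k = 3 + N_{k-1} + N_{k-1}.
N_0 = 3
N_1 = 3 + 3 + 3 = 9
N_2 = 3 + 9 + 9 = 21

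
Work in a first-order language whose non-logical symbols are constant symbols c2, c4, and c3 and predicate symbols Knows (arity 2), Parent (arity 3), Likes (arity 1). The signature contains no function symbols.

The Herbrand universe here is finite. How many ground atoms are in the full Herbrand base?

39

With no function symbols, the Herbrand universe is just the 3 constants.
Ground atoms per predicate: Knows: 3^2 = 9, Parent: 3^3 = 27, Likes: 3.
Herbrand base size = 9 + 27 + 3 = 39.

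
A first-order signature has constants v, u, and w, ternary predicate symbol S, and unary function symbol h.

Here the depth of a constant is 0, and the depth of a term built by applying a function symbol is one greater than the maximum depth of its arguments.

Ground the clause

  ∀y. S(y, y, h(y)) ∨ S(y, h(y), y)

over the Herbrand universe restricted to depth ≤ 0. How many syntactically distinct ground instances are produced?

Ground terms of depth ≤ 0:
  Write N_k for the number of ground terms of depth ≤ k. A term of depth ≤ k is either a constant or a function symbol applied to arguments of depth ≤ k−1, so N_k = 3 + N_{k-1}.
  N_0 = 3
  Explicitly: v, u, w.
So there are 3 ground terms available for substitution.
There is 1 variable to instantiate (y),  occurring in at least one literal, so different choices give different ground instances.
Number of ground instances = 3.

3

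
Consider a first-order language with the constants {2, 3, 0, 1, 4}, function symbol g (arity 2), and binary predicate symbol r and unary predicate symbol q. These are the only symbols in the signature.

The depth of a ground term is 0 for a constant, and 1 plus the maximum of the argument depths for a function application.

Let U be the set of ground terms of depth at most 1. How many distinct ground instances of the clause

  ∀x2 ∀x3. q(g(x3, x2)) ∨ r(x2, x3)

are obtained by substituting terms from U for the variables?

Ground terms of depth ≤ 1:
  Write N_k for the number of ground terms of depth ≤ k. A term of depth ≤ k is either a constant or a function symbol applied to arguments of depth ≤ k−1, so N_k = 5 + N_{k-1}^2.
  N_0 = 5
  N_1 = 5 + 5^2 = 30
So there are 30 ground terms available for substitution.
Each of x2, x3 ranges independently over the available ground terms, and distinct assignments produce distinct instances.
Number of ground instances = 30^2 = 900.

900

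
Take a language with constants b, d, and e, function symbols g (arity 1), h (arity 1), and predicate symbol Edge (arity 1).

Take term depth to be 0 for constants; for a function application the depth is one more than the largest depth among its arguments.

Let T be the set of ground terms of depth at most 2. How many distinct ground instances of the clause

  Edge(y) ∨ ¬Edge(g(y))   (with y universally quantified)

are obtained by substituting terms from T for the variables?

21

Ground terms of depth ≤ 2:
  Write N_k for the number of ground terms of depth ≤ k. A term of depth ≤ k is either a constant or a function symbol applied to arguments of depth ≤ k−1, so N_k = 3 + N_{k-1} + N_{k-1}.
  N_0 = 3
  N_1 = 3 + 3 + 3 = 9
  N_2 = 3 + 9 + 9 = 21
So there are 21 ground terms available for substitution.
The variable y ranges independently over the available ground terms, and distinct assignments produce distinct instances.
Number of ground instances = 21.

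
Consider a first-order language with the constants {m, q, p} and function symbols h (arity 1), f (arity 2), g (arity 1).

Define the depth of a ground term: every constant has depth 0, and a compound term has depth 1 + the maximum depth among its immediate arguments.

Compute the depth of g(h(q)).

2

depth(h(q)) = 1 + depth(q) = 1 + 0 = 1
depth(g(h(q))) = 1 + depth(h(q)) = 1 + 1 = 2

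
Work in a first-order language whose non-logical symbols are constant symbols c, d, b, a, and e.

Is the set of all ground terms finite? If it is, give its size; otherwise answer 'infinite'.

There are no function symbols, so every ground term is one of the 5 constants.
The Herbrand universe is {c, d, b, a, e}, which is finite with 5 elements.

5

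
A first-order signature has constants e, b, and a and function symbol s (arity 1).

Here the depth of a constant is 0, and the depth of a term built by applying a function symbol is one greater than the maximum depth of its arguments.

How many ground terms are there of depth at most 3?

12

If N_k denotes the number of depth-≤k ground terms, the 3 constants give N_0 = 3, and each function symbol of arity r contributes N_{k-1}^r new terms at level k: N_k = 3 + N_{k-1}.
N_0 = 3
N_1 = 3 + 3 = 6
N_2 = 3 + 6 = 9
N_3 = 3 + 9 = 12
Explicitly: e, b, a, s(e), s(b), s(a), s(s(e)), s(s(b)), s(s(a)), s(s(s(e))), s(s(s(b))), s(s(s(a))).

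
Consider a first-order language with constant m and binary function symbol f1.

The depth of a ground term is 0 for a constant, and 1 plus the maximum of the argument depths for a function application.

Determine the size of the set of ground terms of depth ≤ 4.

677

Let N_k = |{terms of depth ≤ k}|. Then N_0 = 1 and N_k = 1 + N_{k-1}^2 for k ≥ 1 (one summand per function symbol, arity giving the exponent).
N_0 = 1
N_1 = 1 + 1^2 = 2
N_2 = 1 + 2^2 = 5
N_3 = 1 + 5^2 = 26
N_4 = 1 + 26^2 = 677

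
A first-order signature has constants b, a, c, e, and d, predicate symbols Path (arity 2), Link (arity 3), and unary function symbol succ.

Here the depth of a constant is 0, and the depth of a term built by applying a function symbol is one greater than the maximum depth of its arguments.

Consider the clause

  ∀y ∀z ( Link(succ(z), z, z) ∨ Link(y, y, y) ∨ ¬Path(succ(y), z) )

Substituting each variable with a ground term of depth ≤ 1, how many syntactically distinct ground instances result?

100

Ground terms of depth ≤ 1:
  If N_k denotes the number of depth-≤k ground terms, the 5 constants give N_0 = 5, and each function symbol of arity r contributes N_{k-1}^r new terms at level k: N_k = 5 + N_{k-1}.
  N_0 = 5
  N_1 = 5 + 5 = 10
  Explicitly: b, a, c, e, d, succ(b), succ(a), succ(c), succ(e), succ(d).
So there are 10 ground terms available for substitution.
There are 2 variables to instantiate (y, z), each occurring in at least one literal, so different choices give different ground instances.
Number of ground instances = 10^2 = 100.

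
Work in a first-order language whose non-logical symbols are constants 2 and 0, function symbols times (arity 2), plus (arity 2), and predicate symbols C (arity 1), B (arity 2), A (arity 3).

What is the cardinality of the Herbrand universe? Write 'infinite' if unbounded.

infinite

The signature has at least one function symbol (times, arity 2) and at least one constant (2).
Iterating times gives infinitely many distinct ground terms: 2, times(2, 2), times(times(2, 2), times(2, 2)), ...
So the Herbrand universe is infinite.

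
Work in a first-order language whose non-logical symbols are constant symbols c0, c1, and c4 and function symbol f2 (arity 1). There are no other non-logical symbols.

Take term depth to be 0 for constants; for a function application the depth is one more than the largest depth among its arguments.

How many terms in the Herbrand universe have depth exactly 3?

Let N_k = |{terms of depth ≤ k}|. Then N_0 = 3 and N_k = 3 + N_{k-1} for k ≥ 1 (one summand per function symbol, arity giving the exponent).
N_0 = 3
N_1 = 3 + 3 = 6
N_2 = 3 + 6 = 9
N_3 = 3 + 9 = 12
Terms of depth exactly 3: N_3 − N_2 = 12 − 9 = 3.

3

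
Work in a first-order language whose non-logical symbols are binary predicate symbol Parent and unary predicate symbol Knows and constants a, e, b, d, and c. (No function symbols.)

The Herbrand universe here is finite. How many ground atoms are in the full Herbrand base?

With no function symbols, the Herbrand universe is just the 5 constants.
Ground atoms per predicate: Parent: 5^2 = 25, Knows: 5.
Herbrand base size = 25 + 5 = 30.

30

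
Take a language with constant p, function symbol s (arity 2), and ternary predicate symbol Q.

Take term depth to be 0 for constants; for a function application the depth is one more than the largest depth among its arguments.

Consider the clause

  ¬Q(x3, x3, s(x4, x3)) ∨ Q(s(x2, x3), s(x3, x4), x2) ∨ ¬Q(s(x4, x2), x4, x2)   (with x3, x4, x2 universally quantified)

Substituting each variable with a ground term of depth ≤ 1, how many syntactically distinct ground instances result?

8

Ground terms of depth ≤ 1:
  Let N_k count ground terms of depth at most k. Each non-constant term of depth ≤ k is some function symbol applied to depth-≤(k−1) arguments, giving N_k = 1 + N_{k-1}^2.
  N_0 = 1
  N_1 = 1 + 1^2 = 2
So there are 2 ground terms available for substitution.
The body mentions every one of the 3 quantified variables; since ground terms form a free algebra, no two substitutions collapse to the same formula.
Number of ground instances = 2^3 = 8.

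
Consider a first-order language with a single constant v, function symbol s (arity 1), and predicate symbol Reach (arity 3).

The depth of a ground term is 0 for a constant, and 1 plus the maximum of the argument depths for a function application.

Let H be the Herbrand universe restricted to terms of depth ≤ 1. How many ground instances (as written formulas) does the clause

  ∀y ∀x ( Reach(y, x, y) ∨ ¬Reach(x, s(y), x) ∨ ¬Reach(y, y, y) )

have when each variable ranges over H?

Ground terms of depth ≤ 1:
  Let N_k = |{terms of depth ≤ k}|. Then N_0 = 1 and N_k = 1 + N_{k-1} for k ≥ 1 (one summand per function symbol, arity giving the exponent).
  N_0 = 1
  N_1 = 1 + 1 = 2
  Explicitly: v, s(v).
So there are 2 ground terms available for substitution.
The clause has 2 distinct variables (y, x), each appearing in the body. In the free term algebra distinct substitutions yield syntactically distinct ground instances.
Number of ground instances = 2^2 = 4.

4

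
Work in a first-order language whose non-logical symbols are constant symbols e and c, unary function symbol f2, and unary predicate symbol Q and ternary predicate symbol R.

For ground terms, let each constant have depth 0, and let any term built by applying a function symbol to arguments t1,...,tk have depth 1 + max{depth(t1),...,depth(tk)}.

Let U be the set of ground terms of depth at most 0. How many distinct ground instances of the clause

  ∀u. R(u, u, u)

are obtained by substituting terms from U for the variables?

Ground terms of depth ≤ 0:
  Count level by level. With function symbols f2/1, the terms of depth ≤ k are the 2 constants together with each function applied to depth-≤(k−1) tuples, so N_k = 2 + N_{k-1}.
  N_0 = 2
So there are 2 ground terms available for substitution.
The variable u ranges independently over the available ground terms, and distinct assignments produce distinct instances.
Number of ground instances = 2.

2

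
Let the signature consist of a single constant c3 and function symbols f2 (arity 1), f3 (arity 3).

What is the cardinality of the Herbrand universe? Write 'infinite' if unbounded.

The signature has at least one function symbol (f2, arity 1) and at least one constant (c3).
Iterating f2 gives infinitely many distinct ground terms: c3, f2(c3), f2(f2(c3)), ...
So the Herbrand universe is infinite.

infinite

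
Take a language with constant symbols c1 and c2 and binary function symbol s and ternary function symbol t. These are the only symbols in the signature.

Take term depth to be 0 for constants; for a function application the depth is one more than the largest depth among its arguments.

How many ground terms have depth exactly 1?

Count level by level. With function symbols s/2, t/3, the terms of depth ≤ k are the 2 constants together with each function applied to depth-≤(k−1) tuples, so N_k = 2 + N_{k-1}^2 + N_{k-1}^3.
N_0 = 2
N_1 = 2 + 2^2 + 2^3 = 14
Terms of depth exactly 1: N_1 − N_0 = 14 − 2 = 12.

12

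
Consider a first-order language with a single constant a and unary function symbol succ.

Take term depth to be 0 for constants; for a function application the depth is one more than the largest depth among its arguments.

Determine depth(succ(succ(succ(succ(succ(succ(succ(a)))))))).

7

depth(succ(a)) = 1 + depth(a) = 1 + 0 = 1
depth(succ(succ(a))) = 1 + depth(succ(a)) = 1 + 1 = 2
depth(succ(succ(succ(a)))) = 1 + depth(succ(succ(a))) = 1 + 2 = 3
depth(succ(succ(succ(succ(a))))) = 1 + depth(succ(succ(succ(a)))) = 1 + 3 = 4
depth(succ(succ(succ(succ(succ(a)))))) = 1 + depth(succ(succ(succ(succ(a))))) = 1 + 4 = 5
depth(succ(succ(succ(succ(succ(succ(a))))))) = 1 + depth(succ(succ(succ(succ(succ(a)))))) = 1 + 5 = 6
depth(succ(succ(succ(succ(succ(succ(succ(a)))))))) = 1 + depth(succ(succ(succ(succ(succ(succ(a))))))) = 1 + 6 = 7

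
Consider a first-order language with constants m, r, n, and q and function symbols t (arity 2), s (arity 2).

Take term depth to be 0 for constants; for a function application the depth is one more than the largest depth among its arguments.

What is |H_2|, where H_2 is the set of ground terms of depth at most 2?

Write N_k for the number of ground terms of depth ≤ k. A term of depth ≤ k is either a constant or a function symbol applied to arguments of depth ≤ k−1, so N_k = 4 + N_{k-1}^2 + N_{k-1}^2.
N_0 = 4
N_1 = 4 + 4^2 + 4^2 = 36
N_2 = 4 + 36^2 + 36^2 = 2596

2596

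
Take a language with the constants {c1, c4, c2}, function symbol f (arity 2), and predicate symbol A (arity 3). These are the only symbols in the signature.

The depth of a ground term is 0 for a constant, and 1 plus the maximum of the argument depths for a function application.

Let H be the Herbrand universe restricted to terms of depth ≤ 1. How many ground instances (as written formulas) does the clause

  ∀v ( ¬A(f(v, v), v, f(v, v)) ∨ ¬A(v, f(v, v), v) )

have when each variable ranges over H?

12

Ground terms of depth ≤ 1:
  Let N_k = |{terms of depth ≤ k}|. Then N_0 = 3 and N_k = 3 + N_{k-1}^2 for k ≥ 1 (one summand per function symbol, arity giving the exponent).
  N_0 = 3
  N_1 = 3 + 3^2 = 12
So there are 12 ground terms available for substitution.
The clause has 1 distinct variable (v), which appears in the body. In the free term algebra distinct substitutions yield syntactically distinct ground instances.
Number of ground instances = 12.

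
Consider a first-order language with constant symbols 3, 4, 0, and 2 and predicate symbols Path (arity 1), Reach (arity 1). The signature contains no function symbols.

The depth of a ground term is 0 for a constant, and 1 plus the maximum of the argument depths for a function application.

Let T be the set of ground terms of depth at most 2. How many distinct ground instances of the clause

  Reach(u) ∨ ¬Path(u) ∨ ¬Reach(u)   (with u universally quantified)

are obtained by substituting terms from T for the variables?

4

Ground terms of depth ≤ 2:
  With no function symbols every ground term is a constant, so there are exactly 4 ground terms at every depth bound.
  N_0 = 4
  N_1 = 4
  N_2 = 4
So there are 4 ground terms available for substitution.
The clause has 1 distinct variable (u), which appears in the body. In the free term algebra distinct substitutions yield syntactically distinct ground instances.
Number of ground instances = 4.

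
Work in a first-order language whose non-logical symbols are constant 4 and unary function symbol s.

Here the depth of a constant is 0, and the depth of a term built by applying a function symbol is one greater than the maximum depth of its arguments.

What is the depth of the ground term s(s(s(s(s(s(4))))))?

depth(s(4)) = 1 + depth(4) = 1 + 0 = 1
depth(s(s(4))) = 1 + depth(s(4)) = 1 + 1 = 2
depth(s(s(s(4)))) = 1 + depth(s(s(4))) = 1 + 2 = 3
depth(s(s(s(s(4))))) = 1 + depth(s(s(s(4)))) = 1 + 3 = 4
depth(s(s(s(s(s(4)))))) = 1 + depth(s(s(s(s(4))))) = 1 + 4 = 5
depth(s(s(s(s(s(s(4))))))) = 1 + depth(s(s(s(s(s(4)))))) = 1 + 5 = 6

6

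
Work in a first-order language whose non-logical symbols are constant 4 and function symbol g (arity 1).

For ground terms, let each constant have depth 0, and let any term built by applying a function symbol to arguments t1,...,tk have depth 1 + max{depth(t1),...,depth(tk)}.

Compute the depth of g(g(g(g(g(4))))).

depth(g(4)) = 1 + depth(4) = 1 + 0 = 1
depth(g(g(4))) = 1 + depth(g(4)) = 1 + 1 = 2
depth(g(g(g(4)))) = 1 + depth(g(g(4))) = 1 + 2 = 3
depth(g(g(g(g(4))))) = 1 + depth(g(g(g(4)))) = 1 + 3 = 4
depth(g(g(g(g(g(4)))))) = 1 + depth(g(g(g(g(4))))) = 1 + 4 = 5

5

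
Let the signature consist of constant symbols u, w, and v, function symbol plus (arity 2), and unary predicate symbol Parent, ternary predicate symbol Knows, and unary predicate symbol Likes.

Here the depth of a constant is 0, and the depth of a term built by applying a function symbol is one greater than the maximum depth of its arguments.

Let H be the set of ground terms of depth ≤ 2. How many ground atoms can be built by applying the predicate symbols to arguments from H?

First count ground terms of depth ≤ 2.
Count level by level. With function symbols plus/2, the terms of depth ≤ k are the 3 constants together with each function applied to depth-≤(k−1) tuples, so N_k = 3 + N_{k-1}^2.
N_0 = 3
N_1 = 3 + 3^2 = 12
N_2 = 3 + 12^2 = 147
So |H| = 147.
A ground atom is a predicate applied to a tuple of terms from H, so the count is the sum over predicates of |H|^arity:
  Parent: 147;  Knows: 147^3 = 3176523;  Likes: 147
Total ground atoms: 147 + 3176523 + 147 = 3176817.

3176817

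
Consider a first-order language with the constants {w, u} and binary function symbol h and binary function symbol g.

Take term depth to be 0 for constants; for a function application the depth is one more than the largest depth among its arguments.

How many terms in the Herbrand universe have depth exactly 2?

Count level by level. With function symbols h/2, g/2, the terms of depth ≤ k are the 2 constants together with each function applied to depth-≤(k−1) tuples, so N_k = 2 + N_{k-1}^2 + N_{k-1}^2.
N_0 = 2
N_1 = 2 + 2^2 + 2^2 = 10
N_2 = 2 + 10^2 + 10^2 = 202
Terms of depth exactly 2: N_2 − N_1 = 202 − 10 = 192.

192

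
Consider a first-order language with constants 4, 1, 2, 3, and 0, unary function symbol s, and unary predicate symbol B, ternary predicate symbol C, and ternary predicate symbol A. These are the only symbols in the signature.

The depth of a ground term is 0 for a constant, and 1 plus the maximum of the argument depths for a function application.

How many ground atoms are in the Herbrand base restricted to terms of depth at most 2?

6765

First count ground terms of depth ≤ 2.
Count level by level. With function symbols s/1, the terms of depth ≤ k are the 5 constants together with each function applied to depth-≤(k−1) tuples, so N_k = 5 + N_{k-1}.
N_0 = 5
N_1 = 5 + 5 = 10
N_2 = 5 + 10 = 15
So |H| = 15.
For each predicate symbol, the number of ground atoms is |H| raised to its arity; summing:
  B: 15;  C: 15^3 = 3375;  A: 15^3 = 3375
Total ground atoms: 15 + 3375 + 3375 = 6765.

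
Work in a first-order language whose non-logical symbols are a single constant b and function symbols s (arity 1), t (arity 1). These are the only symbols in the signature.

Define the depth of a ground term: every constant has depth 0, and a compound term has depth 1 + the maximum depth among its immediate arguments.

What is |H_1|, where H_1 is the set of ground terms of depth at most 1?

3

Let N_k = |{terms of depth ≤ k}|. Then N_0 = 1 and N_k = 1 + N_{k-1} + N_{k-1} for k ≥ 1 (one summand per function symbol, arity giving the exponent).
N_0 = 1
N_1 = 1 + 1 + 1 = 3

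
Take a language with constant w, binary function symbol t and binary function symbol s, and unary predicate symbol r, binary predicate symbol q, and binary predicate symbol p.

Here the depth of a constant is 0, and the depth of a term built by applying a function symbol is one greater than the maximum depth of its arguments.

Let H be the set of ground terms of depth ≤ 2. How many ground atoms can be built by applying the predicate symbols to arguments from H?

First count ground terms of depth ≤ 2.
Write N_k for the number of ground terms of depth ≤ k. A term of depth ≤ k is either a constant or a function symbol applied to arguments of depth ≤ k−1, so N_k = 1 + N_{k-1}^2 + N_{k-1}^2.
N_0 = 1
N_1 = 1 + 1^2 + 1^2 = 3
N_2 = 1 + 3^2 + 3^2 = 19
So |H| = 19.
Each predicate of arity r yields |H|^r ground atoms (one per choice of an r-tuple from H):
  r: 19;  q: 19^2 = 361;  p: 19^2 = 361
Total ground atoms: 19 + 361 + 361 = 741.

741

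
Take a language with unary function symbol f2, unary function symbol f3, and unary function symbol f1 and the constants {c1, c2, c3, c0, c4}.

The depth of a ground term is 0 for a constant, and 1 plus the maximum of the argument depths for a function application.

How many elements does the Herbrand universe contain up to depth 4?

Count level by level. With function symbols f2/1, f3/1, f1/1, the terms of depth ≤ k are the 5 constants together with each function applied to depth-≤(k−1) tuples, so N_k = 5 + N_{k-1} + N_{k-1} + N_{k-1}.
N_0 = 5
N_1 = 5 + 5 + 5 + 5 = 20
N_2 = 5 + 20 + 20 + 20 = 65
N_3 = 5 + 65 + 65 + 65 = 200
N_4 = 5 + 200 + 200 + 200 = 605

605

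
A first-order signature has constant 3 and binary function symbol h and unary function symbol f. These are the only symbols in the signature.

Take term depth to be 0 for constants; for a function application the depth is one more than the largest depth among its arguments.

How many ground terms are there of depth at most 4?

33673

If N_k denotes the number of depth-≤k ground terms, the 1 constant gives N_0 = 1, and each function symbol of arity r contributes N_{k-1}^r new terms at level k: N_k = 1 + N_{k-1}^2 + N_{k-1}.
N_0 = 1
N_1 = 1 + 1^2 + 1 = 3
N_2 = 1 + 3^2 + 3 = 13
N_3 = 1 + 13^2 + 13 = 183
N_4 = 1 + 183^2 + 183 = 33673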